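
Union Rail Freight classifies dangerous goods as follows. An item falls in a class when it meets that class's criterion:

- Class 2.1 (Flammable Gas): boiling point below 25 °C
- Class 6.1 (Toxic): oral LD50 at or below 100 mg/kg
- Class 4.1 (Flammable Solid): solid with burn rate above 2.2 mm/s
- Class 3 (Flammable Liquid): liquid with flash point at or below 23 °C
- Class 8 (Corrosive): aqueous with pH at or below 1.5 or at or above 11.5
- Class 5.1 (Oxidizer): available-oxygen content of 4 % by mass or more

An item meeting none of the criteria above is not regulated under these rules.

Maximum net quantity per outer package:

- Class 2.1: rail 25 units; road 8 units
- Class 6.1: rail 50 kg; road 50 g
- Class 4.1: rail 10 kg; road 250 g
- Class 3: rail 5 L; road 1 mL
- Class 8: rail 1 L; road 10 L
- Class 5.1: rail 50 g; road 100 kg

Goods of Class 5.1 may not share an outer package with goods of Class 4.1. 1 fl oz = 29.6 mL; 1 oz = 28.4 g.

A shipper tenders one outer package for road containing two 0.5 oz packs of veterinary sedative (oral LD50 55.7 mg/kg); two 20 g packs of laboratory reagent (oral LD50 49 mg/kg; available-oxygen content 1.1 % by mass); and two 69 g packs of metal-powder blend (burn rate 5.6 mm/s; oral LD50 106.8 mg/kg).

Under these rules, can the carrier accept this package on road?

With oral LD50 55.7 mg/kg (≤ 100 mg/kg), the veterinary sedative falls in Class 6.1.
The laboratory reagent has oral LD50 49 mg/kg, which is ≤ 100 mg/kg, so it is Class 6.1 (Toxic).
Burn rate 5.6 mm/s meets the Class 4.1 criterion (Flammable Solid), so the metal-powder blend is Class 4.1.
Total Class 6.1: (two 0.5 oz packs = 28.4 g) + (two 20 g packs = 40 g) = 68.4 g.
68.4 g exceeds the road limit of 50 g for Class 6.1.
Class 4.1 quantity: two 69 g packs = 138 g.
That is within the Class 4.1 road limit of 250 g.
The segregation rule (Class 5.1 with Class 4.1) does not apply to Class 6.1 with Class 4.1.

No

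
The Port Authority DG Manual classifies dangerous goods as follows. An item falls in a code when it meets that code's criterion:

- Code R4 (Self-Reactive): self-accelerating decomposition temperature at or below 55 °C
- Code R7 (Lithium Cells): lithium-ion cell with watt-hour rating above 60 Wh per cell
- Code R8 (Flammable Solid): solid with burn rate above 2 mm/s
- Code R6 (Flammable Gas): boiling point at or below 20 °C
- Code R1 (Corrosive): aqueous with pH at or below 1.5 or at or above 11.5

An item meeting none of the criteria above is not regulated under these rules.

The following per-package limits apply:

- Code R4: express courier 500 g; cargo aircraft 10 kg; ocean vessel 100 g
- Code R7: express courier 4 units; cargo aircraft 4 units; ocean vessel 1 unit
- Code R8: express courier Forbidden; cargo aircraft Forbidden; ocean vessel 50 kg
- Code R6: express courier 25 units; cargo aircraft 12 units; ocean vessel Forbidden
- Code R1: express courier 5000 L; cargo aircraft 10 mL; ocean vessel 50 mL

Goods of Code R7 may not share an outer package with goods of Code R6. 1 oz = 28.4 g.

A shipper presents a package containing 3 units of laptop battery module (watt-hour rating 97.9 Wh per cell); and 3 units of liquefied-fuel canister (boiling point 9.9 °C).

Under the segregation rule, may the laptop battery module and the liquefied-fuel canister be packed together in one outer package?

With watt-hour rating 97.9 Wh per cell (> 60 Wh per cell), the laptop battery module falls in Code R7.
The liquefied-fuel canister has boiling point 9.9 °C, which is ≤ 20 °C, so it is Code R6 (Flammable Gas).
Code R7 and Code R6 may not share an outer package.

No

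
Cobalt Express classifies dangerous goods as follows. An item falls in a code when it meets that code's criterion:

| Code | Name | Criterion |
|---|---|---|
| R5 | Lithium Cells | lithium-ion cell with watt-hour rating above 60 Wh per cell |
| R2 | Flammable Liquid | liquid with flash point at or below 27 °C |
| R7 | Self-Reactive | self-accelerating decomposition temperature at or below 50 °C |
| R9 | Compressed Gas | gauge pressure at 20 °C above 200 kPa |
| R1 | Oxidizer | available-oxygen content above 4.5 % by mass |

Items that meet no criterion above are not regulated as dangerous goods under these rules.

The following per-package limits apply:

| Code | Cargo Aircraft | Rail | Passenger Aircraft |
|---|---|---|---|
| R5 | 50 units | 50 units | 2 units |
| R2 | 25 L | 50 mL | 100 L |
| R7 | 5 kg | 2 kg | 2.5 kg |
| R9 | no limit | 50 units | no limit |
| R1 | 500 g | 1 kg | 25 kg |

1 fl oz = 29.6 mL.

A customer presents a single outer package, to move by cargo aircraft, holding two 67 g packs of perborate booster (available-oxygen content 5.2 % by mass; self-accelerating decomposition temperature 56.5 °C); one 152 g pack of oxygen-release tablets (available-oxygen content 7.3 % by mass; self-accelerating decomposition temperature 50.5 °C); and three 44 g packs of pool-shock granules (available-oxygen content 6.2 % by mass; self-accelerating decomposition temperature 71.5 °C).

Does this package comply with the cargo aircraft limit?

With available-oxygen content 5.2 % by mass (> 4.5 % by mass), the perborate booster falls in Code R1.
Available-oxygen content 7.3 % by mass meets the Code R1 criterion (Oxidizer), so the oxygen-release tablets are Code R1.
Available-oxygen content 6.2 % by mass meets the Code R1 criterion (Oxidizer), so the pool-shock granules are Code R1.
Code R1 net quantity: (two 67 g packs = 134 g) + 152 g + (three 44 g packs = 132 g) = 418 g.
418 g is within the cargo aircraft limit of 500 g for Code R1.

Yes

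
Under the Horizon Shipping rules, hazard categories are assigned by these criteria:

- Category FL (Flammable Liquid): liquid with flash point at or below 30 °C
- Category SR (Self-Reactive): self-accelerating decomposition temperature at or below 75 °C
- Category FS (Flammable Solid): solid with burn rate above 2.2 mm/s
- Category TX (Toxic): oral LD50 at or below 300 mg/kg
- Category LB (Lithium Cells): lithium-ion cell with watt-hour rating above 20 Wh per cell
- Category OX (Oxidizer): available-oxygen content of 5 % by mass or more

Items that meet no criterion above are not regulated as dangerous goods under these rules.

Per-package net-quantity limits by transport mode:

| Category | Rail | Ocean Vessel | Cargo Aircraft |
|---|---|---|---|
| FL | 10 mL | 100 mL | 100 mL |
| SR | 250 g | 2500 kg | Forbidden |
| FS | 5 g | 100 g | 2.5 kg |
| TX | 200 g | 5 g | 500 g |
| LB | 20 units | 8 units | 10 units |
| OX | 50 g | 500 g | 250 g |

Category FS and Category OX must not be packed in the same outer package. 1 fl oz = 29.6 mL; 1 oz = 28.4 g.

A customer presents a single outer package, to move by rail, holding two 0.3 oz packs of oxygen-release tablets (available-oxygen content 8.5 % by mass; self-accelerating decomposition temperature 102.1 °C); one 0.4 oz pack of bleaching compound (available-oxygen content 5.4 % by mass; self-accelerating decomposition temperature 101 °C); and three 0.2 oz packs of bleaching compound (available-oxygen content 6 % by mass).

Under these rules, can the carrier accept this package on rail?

The oxygen-release tablets have available-oxygen content 8.5 % by mass, which is ≥ 5 % by mass, so they are Category OX (Oxidizer).
Bleaching compound: available-oxygen content 5.4 % by mass ≥ 5 % by mass → Category OX (Oxidizer).
Available-oxygen content 6 % by mass meets the Category OX criterion (Oxidizer), so the bleaching compound is Category OX.
Category OX net quantity: (two 0.3 oz packs = 17.04 g) + (one 0.4 oz pack = 11.36 g) + (three 0.2 oz packs = 17.04 g) = 45.44 g.
45.44 g is within the rail limit of 50 g for Category OX.

Yes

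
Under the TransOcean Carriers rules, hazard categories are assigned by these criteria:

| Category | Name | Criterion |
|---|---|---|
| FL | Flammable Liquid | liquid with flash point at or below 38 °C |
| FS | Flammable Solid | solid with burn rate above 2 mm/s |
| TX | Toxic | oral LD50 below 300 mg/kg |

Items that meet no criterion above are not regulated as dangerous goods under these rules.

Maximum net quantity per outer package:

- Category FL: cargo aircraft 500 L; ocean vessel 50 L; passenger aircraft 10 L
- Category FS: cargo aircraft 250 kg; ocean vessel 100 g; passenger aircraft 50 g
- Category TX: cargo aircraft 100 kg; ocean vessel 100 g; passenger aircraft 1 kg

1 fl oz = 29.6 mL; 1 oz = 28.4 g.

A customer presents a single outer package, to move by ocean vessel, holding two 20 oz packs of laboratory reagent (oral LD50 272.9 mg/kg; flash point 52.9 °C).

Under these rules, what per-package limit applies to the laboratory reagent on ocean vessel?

100 g

Oral LD50 272.9 mg/kg meets the Category TX criterion (Toxic), so the laboratory reagent is Category TX.
The ocean vessel limit for Category TX is 100 g.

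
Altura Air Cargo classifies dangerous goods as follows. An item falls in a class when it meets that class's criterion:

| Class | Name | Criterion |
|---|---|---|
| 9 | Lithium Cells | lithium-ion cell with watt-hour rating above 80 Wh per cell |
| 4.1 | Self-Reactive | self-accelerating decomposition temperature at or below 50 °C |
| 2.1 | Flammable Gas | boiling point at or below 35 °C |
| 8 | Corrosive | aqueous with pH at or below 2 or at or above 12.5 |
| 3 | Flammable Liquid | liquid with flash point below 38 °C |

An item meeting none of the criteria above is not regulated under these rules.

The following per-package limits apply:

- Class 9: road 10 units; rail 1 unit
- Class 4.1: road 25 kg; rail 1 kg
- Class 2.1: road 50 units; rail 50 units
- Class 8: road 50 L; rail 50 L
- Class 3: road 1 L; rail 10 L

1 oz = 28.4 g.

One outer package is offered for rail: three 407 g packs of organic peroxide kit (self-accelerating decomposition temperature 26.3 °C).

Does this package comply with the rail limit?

No

Self-accelerating decomposition temperature 26.3 °C meets the Class 4.1 criterion (Self-Reactive), so the organic peroxide kit is Class 4.1.
Class 4.1 quantity: three 407 g packs = 1.221 kg.
1.221 kg exceeds the rail limit of 1 kg for Class 4.1.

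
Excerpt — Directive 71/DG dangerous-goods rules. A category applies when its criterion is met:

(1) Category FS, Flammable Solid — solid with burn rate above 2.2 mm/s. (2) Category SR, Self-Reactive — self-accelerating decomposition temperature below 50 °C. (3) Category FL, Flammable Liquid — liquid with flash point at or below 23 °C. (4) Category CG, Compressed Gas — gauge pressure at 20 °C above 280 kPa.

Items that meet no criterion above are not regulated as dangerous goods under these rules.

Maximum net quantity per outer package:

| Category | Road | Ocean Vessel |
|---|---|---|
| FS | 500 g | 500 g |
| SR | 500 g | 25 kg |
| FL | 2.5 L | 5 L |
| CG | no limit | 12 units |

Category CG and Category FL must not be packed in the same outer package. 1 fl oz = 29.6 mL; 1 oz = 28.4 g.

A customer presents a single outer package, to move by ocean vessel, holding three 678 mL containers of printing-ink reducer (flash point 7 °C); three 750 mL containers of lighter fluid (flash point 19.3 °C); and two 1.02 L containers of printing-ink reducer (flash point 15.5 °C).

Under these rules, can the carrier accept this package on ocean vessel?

No

Flash point 7 °C meets the Category FL criterion (Flammable Liquid), so the printing-ink reducer is Category FL.
Flash point 19.3 °C meets the Category FL criterion (Flammable Liquid), so the lighter fluid is Category FL.
Flash point 15.5 °C meets the Category FL criterion (Flammable Liquid), so the printing-ink reducer is Category FL.
Category FL net quantity: (three 678 mL containers = 2.034 L) + (three 750 mL containers = 2.25 L) + (two 1.02 L containers = 2.04 L) = 6.324 L.
That exceeds the Category FL ocean vessel limit of 5 L.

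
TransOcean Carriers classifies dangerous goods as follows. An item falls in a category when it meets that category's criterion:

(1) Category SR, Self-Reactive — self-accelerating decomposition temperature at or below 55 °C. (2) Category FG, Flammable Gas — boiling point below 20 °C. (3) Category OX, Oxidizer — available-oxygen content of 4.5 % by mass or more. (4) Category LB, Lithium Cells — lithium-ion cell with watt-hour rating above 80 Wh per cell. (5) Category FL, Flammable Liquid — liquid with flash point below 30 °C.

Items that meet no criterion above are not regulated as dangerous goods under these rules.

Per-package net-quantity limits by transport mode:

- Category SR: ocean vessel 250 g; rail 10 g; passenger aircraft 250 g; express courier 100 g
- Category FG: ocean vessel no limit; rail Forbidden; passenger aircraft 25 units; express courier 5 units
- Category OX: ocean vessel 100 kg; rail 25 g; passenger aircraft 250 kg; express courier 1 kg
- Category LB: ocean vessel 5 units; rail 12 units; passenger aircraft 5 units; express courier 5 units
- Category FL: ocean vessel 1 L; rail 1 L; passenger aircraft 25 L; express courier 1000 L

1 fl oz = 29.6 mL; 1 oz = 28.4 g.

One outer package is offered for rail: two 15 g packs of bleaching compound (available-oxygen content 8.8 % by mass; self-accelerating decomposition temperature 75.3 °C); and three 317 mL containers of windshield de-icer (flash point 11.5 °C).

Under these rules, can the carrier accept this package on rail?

Available-oxygen content 8.8 % by mass meets the Category OX criterion (Oxidizer), so the bleaching compound is Category OX.
Flash point 11.5 °C meets the Category FL criterion (Flammable Liquid), so the windshield de-icer is Category FL.
Category OX quantity: two 15 g packs = 30 g.
30 g exceeds the rail limit of 25 g for Category OX.
Category FL quantity: three 317 mL containers = 951 mL.
951 mL is within the rail limit of 1 L for Category FL.

No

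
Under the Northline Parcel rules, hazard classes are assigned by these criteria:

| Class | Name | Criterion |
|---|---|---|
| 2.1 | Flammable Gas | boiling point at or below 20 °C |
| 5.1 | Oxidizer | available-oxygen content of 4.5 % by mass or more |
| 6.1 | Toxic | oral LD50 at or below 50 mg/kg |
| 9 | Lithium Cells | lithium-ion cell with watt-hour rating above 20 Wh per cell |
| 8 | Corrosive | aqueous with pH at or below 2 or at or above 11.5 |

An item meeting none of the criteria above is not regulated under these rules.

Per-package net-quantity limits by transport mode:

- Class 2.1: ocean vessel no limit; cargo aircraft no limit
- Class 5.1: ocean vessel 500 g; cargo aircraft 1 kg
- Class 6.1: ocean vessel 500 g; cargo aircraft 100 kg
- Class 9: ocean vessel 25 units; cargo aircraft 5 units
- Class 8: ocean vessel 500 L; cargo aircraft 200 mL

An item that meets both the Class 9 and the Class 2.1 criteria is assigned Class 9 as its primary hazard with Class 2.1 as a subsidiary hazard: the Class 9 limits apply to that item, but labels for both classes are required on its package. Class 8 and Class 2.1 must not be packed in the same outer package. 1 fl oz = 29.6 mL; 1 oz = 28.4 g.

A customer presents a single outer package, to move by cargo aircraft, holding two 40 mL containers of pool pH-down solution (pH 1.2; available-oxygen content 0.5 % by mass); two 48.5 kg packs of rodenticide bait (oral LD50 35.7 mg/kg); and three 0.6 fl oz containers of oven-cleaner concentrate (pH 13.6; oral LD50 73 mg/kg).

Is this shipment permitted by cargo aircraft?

Yes

With pH 1.2 (≤ 2), the pool pH-down solution falls in Class 8.
The rodenticide bait has oral LD50 35.7 mg/kg, which is ≤ 50 mg/kg, so it is Class 6.1 (Toxic).
Oven-cleaner concentrate: pH 13.6 ≥ 11.5 → Class 8 (Corrosive).
Total Class 8: (two 40 mL containers = 80 mL) + (three 0.6 fl oz containers = 53.28 mL) = 133.28 mL.
That is within the Class 8 cargo aircraft limit of 200 mL.
Class 6.1 quantity: two 48.5 kg packs = 97 kg.
97 kg ≤ 100 kg (cargo aircraft limit, Class 6.1) — within limit.
The segregation rule (Class 8 with Class 2.1) does not apply to Class 8 with Class 6.1.
Every hazard class is within its cargo aircraft limit and no segregation rule is violated.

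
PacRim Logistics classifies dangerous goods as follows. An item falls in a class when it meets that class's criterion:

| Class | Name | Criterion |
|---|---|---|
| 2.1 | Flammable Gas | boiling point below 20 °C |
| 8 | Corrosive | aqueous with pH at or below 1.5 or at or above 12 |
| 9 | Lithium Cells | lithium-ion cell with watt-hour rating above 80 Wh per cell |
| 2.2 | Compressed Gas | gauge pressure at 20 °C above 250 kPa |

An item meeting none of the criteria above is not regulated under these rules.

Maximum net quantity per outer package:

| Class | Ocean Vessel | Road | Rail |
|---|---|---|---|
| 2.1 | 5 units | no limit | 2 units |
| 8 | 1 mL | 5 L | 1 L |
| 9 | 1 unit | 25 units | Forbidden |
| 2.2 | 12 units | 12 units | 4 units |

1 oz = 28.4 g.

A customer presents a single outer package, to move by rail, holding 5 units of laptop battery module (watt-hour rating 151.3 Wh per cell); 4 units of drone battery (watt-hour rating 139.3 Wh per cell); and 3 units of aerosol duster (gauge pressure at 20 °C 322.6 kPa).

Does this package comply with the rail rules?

No

Watt-hour rating 151.3 Wh per cell meets the Class 9 criterion (Lithium Cells), so the laptop battery module is Class 9.
With watt-hour rating 139.3 Wh per cell (> 80 Wh per cell), the drone battery falls in Class 9.
The aerosol duster has gauge pressure at 20 °C 322.6 kPa, which is > 250 kPa, so it is Class 2.2 (Compressed Gas).
Class 9 net quantity: 5 units + 4 units = 9 units.
Class 9 is Forbidden by rail.
Class 2.2 quantity: 3 units.
That is within the Class 2.2 rail limit of 4 units.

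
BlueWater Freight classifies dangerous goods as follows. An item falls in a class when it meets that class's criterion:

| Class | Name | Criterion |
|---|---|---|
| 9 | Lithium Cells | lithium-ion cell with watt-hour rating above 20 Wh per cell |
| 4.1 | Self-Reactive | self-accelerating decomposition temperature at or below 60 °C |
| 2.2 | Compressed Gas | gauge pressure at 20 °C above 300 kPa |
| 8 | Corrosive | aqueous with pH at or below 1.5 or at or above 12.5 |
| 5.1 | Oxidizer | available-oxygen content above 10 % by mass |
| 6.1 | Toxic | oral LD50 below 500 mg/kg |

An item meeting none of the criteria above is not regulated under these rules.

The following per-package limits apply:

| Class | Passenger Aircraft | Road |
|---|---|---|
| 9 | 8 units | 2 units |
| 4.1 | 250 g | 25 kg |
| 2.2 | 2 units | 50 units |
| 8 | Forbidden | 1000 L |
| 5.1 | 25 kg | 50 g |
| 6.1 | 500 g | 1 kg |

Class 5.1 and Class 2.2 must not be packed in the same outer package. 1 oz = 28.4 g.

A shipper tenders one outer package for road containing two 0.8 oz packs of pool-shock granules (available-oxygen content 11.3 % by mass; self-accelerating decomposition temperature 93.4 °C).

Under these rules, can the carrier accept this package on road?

Pool-shock granules: available-oxygen content 11.3 % by mass > 10 % by mass → Class 5.1 (Oxidizer).
Class 5.1 quantity: two 0.8 oz packs = 45.44 g.
That is within the Class 5.1 road limit of 50 g.

Yes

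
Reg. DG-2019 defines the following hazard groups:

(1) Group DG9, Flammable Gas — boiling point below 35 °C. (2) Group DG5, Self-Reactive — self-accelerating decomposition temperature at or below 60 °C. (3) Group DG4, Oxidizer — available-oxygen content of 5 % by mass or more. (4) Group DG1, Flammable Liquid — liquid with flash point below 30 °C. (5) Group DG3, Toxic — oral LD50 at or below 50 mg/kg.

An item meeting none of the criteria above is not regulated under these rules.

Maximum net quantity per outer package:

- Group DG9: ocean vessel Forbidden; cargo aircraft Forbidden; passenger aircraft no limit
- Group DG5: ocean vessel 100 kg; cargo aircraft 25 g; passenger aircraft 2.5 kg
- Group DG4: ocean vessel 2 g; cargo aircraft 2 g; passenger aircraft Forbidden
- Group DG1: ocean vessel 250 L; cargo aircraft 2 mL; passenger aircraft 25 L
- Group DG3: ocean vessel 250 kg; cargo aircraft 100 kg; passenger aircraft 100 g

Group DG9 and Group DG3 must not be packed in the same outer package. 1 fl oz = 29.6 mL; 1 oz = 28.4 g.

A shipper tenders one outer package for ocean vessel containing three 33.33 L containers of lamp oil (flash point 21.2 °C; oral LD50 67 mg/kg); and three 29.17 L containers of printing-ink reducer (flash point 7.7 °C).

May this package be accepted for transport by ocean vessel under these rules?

Yes

The lamp oil has flash point 21.2 °C, which is < 30 °C, so it is Group DG1 (Flammable Liquid).
The printing-ink reducer has flash point 7.7 °C, which is < 30 °C, so it is Group DG1 (Flammable Liquid).
Total Group DG1: (three 33.33 L containers = 99.99 L) + (three 29.17 L containers = 87.51 L) = 187.5 L.
187.5 L ≤ 250 L (ocean vessel limit, Group DG1) — within limit.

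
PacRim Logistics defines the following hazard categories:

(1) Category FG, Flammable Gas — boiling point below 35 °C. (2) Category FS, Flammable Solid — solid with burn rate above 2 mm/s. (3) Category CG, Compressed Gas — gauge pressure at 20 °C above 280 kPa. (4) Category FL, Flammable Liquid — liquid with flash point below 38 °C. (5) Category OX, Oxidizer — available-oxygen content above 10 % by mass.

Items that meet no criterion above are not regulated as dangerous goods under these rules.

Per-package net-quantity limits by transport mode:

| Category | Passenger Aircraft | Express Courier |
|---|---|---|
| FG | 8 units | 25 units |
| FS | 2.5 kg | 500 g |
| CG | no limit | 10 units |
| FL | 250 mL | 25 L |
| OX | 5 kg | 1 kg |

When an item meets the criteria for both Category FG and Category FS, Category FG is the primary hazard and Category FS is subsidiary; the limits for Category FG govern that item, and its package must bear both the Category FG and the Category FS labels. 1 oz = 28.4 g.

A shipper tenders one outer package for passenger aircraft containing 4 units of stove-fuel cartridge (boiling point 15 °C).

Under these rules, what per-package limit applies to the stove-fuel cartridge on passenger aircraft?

8 units

Stove-fuel cartridge: boiling point 15 °C < 35 °C → Category FG (Flammable Gas).
The passenger aircraft limit for Category FG is 8 units.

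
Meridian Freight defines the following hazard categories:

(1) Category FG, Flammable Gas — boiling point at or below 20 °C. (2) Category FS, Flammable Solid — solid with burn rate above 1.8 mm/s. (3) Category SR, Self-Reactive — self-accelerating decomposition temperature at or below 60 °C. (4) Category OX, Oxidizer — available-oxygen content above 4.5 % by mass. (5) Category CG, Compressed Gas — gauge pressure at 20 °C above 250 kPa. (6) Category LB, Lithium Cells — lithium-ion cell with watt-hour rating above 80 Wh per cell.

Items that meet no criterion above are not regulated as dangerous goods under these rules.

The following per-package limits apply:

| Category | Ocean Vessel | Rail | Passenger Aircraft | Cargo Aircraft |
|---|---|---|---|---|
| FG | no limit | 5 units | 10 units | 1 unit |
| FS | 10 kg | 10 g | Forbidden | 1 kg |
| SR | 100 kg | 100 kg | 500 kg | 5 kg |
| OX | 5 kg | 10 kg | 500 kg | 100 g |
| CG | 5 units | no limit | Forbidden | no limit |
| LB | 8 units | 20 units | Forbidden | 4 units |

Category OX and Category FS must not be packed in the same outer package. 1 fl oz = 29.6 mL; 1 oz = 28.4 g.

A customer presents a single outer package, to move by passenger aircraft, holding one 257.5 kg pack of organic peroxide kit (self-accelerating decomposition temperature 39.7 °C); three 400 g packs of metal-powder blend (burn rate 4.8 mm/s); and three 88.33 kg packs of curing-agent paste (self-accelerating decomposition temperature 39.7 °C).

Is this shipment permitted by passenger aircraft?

No

Organic peroxide kit: self-accelerating decomposition temperature 39.7 °C ≤ 60 °C → Category SR (Self-Reactive).
With burn rate 4.8 mm/s (> 1.8 mm/s), the metal-powder blend falls in Category FS.
Self-accelerating decomposition temperature 39.7 °C meets the Category SR criterion (Self-Reactive), so the curing-agent paste is Category SR.
Total Category SR: 257.5 kg + (three 88.33 kg packs = 264.99 kg) = 522.49 kg.
522.49 kg exceeds the passenger aircraft limit of 500 kg for Category SR.
Category FS quantity: three 400 g packs = 1.2 kg.
By passenger aircraft, Category FS is Forbidden regardless of quantity.
The segregation rule (Category OX with Category FS) does not apply to Category SR with Category FS.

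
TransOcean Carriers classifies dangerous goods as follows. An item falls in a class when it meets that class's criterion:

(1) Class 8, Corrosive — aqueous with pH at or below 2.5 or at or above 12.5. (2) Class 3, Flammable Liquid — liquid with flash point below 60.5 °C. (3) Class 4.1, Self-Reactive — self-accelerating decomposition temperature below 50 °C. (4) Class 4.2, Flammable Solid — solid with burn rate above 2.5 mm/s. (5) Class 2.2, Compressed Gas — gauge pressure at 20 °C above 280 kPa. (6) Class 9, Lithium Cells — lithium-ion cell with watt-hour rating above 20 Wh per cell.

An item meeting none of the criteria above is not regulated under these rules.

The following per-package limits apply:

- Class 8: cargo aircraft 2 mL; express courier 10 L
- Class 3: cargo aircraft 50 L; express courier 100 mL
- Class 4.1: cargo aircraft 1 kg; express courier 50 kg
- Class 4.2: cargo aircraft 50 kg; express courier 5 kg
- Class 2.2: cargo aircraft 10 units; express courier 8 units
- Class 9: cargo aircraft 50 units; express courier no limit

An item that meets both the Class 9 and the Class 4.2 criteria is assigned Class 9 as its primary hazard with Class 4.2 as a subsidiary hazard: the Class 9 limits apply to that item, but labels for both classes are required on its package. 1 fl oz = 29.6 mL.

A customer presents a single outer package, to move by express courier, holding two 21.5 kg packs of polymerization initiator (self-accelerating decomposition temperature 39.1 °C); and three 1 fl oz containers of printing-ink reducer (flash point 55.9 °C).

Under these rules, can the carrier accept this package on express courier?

Self-accelerating decomposition temperature 39.1 °C meets the Class 4.1 criterion (Self-Reactive), so the polymerization initiator is Class 4.1.
The printing-ink reducer has flash point 55.9 °C, which is < 60.5 °C, so it is Class 3 (Flammable Liquid).
Class 4.1 quantity: two 21.5 kg packs = 43 kg.
43 kg is within the express courier limit of 50 kg for Class 4.1.
Class 3 quantity: three 1 fl oz containers = 88.8 mL.
That is within the Class 3 express courier limit of 100 mL.
Every hazard class is within its express courier limit and no segregation rule is violated.

Yes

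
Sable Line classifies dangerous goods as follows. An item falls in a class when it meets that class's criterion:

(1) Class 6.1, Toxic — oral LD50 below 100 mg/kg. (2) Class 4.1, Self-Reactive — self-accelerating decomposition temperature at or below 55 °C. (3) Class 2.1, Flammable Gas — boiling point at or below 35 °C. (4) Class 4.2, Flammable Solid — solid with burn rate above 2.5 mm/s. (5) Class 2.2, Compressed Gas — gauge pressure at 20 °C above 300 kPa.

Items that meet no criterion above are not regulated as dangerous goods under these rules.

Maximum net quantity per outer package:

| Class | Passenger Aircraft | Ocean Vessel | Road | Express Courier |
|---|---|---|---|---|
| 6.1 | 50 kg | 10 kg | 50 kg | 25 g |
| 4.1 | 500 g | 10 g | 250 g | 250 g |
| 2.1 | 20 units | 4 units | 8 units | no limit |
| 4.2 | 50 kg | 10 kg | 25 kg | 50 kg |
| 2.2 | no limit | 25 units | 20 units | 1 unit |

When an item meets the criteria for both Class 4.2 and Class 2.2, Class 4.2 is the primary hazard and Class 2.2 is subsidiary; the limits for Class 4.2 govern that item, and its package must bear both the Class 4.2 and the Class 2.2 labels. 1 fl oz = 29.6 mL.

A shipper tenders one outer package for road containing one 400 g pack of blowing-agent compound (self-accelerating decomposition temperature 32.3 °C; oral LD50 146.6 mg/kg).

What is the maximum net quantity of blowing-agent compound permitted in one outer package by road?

250 g

Blowing-agent compound: self-accelerating decomposition temperature 32.3 °C ≤ 55 °C → Class 4.1 (Self-Reactive).
The road limit for Class 4.1 is 250 g.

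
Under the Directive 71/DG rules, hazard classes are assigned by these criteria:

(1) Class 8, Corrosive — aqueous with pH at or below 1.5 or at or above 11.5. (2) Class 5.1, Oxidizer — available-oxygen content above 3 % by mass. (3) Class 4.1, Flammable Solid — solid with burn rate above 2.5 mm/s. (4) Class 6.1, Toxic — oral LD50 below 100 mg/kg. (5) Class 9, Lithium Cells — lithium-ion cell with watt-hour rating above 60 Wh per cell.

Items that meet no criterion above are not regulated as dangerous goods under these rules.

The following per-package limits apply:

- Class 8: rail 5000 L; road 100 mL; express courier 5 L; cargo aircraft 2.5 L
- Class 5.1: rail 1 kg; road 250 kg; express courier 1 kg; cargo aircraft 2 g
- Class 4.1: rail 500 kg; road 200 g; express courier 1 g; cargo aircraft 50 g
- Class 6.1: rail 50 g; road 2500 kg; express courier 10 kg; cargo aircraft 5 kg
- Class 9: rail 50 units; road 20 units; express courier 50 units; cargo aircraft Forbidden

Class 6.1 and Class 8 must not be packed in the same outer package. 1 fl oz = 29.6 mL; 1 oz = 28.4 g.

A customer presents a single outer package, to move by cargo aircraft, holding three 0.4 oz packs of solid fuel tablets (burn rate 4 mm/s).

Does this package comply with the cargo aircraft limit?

Solid fuel tablets: burn rate 4 mm/s > 2.5 mm/s → Class 4.1 (Flammable Solid).
Class 4.1 quantity: three 0.4 oz packs = 34.08 g.
34.08 g ≤ 50 g (cargo aircraft limit, Class 4.1) — within limit.

Yes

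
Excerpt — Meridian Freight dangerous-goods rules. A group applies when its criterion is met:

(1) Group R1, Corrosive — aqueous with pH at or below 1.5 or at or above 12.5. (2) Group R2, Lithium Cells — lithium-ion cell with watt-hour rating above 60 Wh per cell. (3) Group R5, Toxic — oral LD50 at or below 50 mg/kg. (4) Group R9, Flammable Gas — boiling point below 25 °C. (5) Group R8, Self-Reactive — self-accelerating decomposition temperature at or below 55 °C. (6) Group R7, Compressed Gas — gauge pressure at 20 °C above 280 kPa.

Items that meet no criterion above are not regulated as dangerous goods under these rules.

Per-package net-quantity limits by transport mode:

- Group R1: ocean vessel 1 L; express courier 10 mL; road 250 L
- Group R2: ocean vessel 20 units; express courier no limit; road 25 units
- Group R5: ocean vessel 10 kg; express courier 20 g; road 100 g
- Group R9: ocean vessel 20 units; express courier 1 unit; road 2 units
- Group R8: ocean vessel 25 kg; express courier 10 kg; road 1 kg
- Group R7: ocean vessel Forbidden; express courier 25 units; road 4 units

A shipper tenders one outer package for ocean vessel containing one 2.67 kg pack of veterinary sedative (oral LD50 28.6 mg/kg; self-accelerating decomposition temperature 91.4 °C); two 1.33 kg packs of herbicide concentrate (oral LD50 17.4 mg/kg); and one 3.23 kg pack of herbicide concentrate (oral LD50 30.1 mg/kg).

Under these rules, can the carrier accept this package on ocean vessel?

Veterinary sedative: oral LD50 28.6 mg/kg ≤ 50 mg/kg → Group R5 (Toxic).
Herbicide concentrate: oral LD50 17.4 mg/kg ≤ 50 mg/kg → Group R5 (Toxic).
Oral LD50 30.1 mg/kg meets the Group R5 criterion (Toxic), so the herbicide concentrate is Group R5.
Group R5 net quantity: 2.67 kg + (two 1.33 kg packs = 2.66 kg) + 3.23 kg = 8.56 kg.
8.56 kg ≤ 10 kg (ocean vessel limit, Group R5) — within limit.

Yes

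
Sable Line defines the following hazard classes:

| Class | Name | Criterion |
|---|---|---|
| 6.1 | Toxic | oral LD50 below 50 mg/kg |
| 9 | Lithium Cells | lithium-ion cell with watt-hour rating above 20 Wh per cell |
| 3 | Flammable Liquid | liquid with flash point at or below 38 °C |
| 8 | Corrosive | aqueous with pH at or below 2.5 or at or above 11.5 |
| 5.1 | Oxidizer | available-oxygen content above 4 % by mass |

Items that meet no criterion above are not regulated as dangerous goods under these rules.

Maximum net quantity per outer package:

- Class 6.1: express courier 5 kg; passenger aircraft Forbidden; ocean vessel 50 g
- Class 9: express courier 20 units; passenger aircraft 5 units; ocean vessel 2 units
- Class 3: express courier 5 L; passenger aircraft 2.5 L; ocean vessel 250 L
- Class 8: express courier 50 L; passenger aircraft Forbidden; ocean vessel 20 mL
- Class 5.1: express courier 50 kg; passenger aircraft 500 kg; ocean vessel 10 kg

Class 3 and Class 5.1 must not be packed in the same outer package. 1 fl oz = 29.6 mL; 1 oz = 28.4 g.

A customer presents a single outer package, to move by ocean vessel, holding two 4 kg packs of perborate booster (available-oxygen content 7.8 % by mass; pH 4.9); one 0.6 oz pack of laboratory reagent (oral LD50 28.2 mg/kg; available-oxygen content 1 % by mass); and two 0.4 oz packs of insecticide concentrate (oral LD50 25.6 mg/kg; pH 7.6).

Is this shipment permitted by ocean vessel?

The perborate booster has available-oxygen content 7.8 % by mass, which is > 4 % by mass, so it is Class 5.1 (Oxidizer).
Oral LD50 28.2 mg/kg meets the Class 6.1 criterion (Toxic), so the laboratory reagent is Class 6.1.
With oral LD50 25.6 mg/kg (< 50 mg/kg), the insecticide concentrate falls in Class 6.1.
Total Class 6.1: (one 0.6 oz pack = 17.04 g) + (two 0.4 oz packs = 22.72 g) = 39.76 g.
That is within the Class 6.1 ocean vessel limit of 50 g.
Class 5.1 quantity: two 4 kg packs = 8 kg.
That is within the Class 5.1 ocean vessel limit of 10 kg.
The segregation rule (Class 3 with Class 5.1) does not apply to Class 6.1 with Class 5.1.
Every hazard class is within its ocean vessel limit and no segregation rule is violated.

Yes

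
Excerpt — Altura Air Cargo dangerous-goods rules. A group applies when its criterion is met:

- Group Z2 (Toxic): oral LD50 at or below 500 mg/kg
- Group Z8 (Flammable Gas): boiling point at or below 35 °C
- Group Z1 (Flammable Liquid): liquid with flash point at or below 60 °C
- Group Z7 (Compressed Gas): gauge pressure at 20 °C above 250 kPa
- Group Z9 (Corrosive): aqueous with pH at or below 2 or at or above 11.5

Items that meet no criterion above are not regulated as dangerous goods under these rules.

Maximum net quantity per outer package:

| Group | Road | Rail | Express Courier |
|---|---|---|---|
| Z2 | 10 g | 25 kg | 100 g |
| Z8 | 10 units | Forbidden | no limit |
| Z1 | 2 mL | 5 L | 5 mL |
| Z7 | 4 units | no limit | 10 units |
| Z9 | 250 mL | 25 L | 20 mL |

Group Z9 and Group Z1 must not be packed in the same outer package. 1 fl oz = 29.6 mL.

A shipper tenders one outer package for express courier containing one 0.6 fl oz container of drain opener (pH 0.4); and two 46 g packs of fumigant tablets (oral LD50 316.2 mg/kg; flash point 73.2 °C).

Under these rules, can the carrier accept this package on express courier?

The drain opener has pH 0.4, which is ≤ 2, so it is Group Z9 (Corrosive).
The fumigant tablets have oral LD50 316.2 mg/kg, which is ≤ 500 mg/kg, so they are Group Z2 (Toxic).
Group Z9 quantity: one 0.6 fl oz container = 17.76 mL.
That is within the Group Z9 express courier limit of 20 mL.
Group Z2 quantity: two 46 g packs = 92 g.
92 g is within the express courier limit of 100 g for Group Z2.
The segregation rule (Group Z9 with Group Z1) does not apply to Group Z9 with Group Z2.
Every hazard group is within its express courier limit and no segregation rule is violated.

Yes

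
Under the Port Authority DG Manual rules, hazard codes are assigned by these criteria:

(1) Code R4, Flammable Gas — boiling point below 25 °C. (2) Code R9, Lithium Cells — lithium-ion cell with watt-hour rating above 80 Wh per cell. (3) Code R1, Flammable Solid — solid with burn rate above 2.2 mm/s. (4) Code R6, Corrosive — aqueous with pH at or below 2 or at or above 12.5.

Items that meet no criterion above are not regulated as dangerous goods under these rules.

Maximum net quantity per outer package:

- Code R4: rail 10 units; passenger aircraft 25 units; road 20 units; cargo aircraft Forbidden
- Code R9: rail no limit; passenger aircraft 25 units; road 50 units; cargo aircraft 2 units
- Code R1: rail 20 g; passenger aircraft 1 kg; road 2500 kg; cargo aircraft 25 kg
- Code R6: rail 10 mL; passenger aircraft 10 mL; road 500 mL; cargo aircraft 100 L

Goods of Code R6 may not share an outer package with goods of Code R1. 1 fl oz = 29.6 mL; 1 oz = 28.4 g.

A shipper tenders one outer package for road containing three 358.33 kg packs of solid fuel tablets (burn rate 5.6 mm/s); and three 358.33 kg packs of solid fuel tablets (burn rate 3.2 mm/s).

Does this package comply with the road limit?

Yes

With burn rate 5.6 mm/s (> 2.2 mm/s), the solid fuel tablets fall in Code R1.
Burn rate 3.2 mm/s meets the Code R1 criterion (Flammable Solid), so the solid fuel tablets are Code R1.
Total Code R1: (three 358.33 kg packs = 1074.99 kg) + (three 358.33 kg packs = 1074.99 kg) = 2149.98 kg.
2149.98 kg ≤ 2500 kg (road limit, Code R1) — within limit.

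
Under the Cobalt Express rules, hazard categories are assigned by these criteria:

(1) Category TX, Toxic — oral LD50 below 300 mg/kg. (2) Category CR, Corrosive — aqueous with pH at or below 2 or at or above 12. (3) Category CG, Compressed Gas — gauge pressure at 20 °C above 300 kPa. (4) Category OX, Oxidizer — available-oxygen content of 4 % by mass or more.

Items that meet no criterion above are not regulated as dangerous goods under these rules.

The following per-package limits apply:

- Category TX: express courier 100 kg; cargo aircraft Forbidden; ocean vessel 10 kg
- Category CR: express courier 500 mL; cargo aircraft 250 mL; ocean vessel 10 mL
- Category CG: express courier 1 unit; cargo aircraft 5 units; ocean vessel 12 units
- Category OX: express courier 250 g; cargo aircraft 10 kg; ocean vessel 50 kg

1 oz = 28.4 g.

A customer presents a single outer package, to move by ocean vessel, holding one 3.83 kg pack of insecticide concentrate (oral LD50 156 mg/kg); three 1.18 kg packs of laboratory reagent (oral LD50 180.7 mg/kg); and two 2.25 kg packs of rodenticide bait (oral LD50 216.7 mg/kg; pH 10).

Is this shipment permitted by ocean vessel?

No

Insecticide concentrate: oral LD50 156 mg/kg < 300 mg/kg → Category TX (Toxic).
With oral LD50 180.7 mg/kg (< 300 mg/kg), the laboratory reagent falls in Category TX.
The rodenticide bait has oral LD50 216.7 mg/kg, which is < 300 mg/kg, so it is Category TX (Toxic).
Category TX net quantity: 3.83 kg + (three 1.18 kg packs = 3.54 kg) + (two 2.25 kg packs = 4.5 kg) = 11.87 kg.
That exceeds the Category TX ocean vessel limit of 10 kg.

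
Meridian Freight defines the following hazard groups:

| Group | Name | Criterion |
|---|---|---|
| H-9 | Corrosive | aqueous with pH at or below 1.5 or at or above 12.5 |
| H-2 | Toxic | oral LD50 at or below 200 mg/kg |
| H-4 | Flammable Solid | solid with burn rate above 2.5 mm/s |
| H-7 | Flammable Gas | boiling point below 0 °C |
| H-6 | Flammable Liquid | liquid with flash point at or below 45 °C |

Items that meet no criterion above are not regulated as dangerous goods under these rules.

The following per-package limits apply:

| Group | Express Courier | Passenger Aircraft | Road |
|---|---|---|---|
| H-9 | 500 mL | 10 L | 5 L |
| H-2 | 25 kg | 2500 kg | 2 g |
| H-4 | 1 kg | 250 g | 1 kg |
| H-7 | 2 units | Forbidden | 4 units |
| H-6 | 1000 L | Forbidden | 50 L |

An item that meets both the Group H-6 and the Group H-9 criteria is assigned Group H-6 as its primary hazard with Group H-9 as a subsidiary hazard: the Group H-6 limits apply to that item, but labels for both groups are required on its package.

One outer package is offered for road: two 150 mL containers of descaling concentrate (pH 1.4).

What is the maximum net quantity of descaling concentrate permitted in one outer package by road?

Descaling concentrate: pH 1.4 ≤ 1.5 → Group H-9 (Corrosive).
The road limit for Group H-9 is 5 L.

5 L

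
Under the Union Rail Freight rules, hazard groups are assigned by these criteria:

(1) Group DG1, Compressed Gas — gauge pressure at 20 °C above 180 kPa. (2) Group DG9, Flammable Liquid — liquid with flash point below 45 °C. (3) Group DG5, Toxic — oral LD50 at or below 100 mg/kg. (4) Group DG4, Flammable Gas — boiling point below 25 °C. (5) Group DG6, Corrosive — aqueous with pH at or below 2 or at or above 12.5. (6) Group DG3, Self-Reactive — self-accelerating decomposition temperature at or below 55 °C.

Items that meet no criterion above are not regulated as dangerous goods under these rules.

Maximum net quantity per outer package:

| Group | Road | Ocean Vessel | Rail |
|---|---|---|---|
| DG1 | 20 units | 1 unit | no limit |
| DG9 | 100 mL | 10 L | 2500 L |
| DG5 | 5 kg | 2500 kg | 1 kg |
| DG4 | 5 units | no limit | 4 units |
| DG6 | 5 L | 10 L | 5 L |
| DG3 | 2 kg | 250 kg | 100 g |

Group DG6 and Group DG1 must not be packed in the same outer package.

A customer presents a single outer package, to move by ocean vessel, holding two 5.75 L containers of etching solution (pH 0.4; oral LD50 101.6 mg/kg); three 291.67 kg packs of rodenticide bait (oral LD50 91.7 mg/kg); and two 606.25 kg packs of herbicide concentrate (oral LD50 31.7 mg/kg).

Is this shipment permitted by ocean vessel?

No

pH 0.4 meets the Group DG6 criterion (Corrosive), so the etching solution is Group DG6.
Oral LD50 91.7 mg/kg meets the Group DG5 criterion (Toxic), so the rodenticide bait is Group DG5.
Herbicide concentrate: oral LD50 31.7 mg/kg ≤ 100 mg/kg → Group DG5 (Toxic).
Group DG6 quantity: two 5.75 L containers = 11.5 L.
That exceeds the Group DG6 ocean vessel limit of 10 L.
Total Group DG5: (three 291.67 kg packs = 875.01 kg) + (two 606.25 kg packs = 1212.5 kg) = 2087.51 kg.
2087.51 kg ≤ 2500 kg (ocean vessel limit, Group DG5) — within limit.
The segregation rule (Group DG6 with Group DG1) does not apply to Group DG6 with Group DG5.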